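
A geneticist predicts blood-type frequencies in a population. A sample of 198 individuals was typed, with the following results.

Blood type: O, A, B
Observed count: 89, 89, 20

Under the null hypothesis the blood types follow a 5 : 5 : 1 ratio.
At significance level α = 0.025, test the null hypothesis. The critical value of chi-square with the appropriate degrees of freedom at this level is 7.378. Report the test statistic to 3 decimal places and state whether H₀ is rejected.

0.244; do not reject

Ratio total = 11. Expected counts: 198×5/11 = 90, 198×5/11 = 90, 198×1/11 = 18.
cat         O        E   (O−E)²/E
O          89       90     0.0111
A          89       90     0.0111
B          20       18     0.2222
Sum = 0.244
df = 2. Since 0.244 < 7.378, we do not reject H₀.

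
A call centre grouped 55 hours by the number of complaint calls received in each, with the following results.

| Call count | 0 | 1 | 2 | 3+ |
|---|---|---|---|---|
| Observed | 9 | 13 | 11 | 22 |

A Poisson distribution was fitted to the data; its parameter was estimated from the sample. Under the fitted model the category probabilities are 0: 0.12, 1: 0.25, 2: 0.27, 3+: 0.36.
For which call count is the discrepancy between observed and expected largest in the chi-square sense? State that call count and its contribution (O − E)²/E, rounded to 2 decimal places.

2, 1.00

Expected counts E_i = n·p_i: 55×0.12 = 6.6, 55×0.25 = 13.75, 55×0.27 = 14.85, 55×0.36 = 19.8.
0: (9 − 6.6)²/6.6 = 5.76/6.6 = 0.873
1: (13 − 13.75)²/13.75 = 0.5625/13.75 = 0.041
2: (11 − 14.85)²/14.85 = 14.8225/14.85 = 0.998
3+: (22 − 19.8)²/19.8 = 4.84/19.8 = 0.244
The largest term is for 2: 1.00.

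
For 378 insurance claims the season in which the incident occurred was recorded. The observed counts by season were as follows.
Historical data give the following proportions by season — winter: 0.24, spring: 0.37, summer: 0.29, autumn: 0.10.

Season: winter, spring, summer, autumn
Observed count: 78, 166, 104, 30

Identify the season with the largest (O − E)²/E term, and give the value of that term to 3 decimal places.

Expected counts E_i = n·p_i: 378×0.24 = 90.72, 378×0.37 = 139.86, 378×0.29 = 109.62, 378×0.10 = 37.8.
winter: (78 − 90.72)²/90.72 = 161.7984/90.72 = 1.7835
spring: (166 − 139.86)²/139.86 = 683.2996/139.86 = 4.8856
summer: (104 − 109.62)²/109.62 = 31.5844/109.62 = 0.2881
autumn: (30 − 37.8)²/37.8 = 60.84/37.8 = 1.6095
The largest term is for spring: 4.886.

spring, 4.886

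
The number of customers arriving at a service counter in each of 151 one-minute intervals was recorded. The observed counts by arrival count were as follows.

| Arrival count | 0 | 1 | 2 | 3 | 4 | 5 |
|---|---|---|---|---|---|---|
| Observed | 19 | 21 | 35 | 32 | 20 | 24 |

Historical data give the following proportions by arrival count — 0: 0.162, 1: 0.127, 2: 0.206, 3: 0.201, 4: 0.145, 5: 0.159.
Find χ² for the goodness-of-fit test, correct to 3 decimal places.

2.134

Expected counts E_i = n·p_i: 151×0.162 = 24.462, 151×0.127 = 19.177, 151×0.206 = 31.106, 151×0.201 = 30.351, 151×0.145 = 21.895, 151×0.159 = 24.009.
0: (19 − 24.462)²/24.462 = 29.833444/24.462 = 1.2196
1: (21 − 19.177)²/19.177 = 3.323329/19.177 = 0.1733
2: (35 − 31.106)²/31.106 = 15.163236/31.106 = 0.4875
3: (32 − 30.351)²/30.351 = 2.719201/30.351 = 0.0896
4: (20 − 21.895)²/21.895 = 3.591025/21.895 = 0.1640
5: (24 − 24.009)²/24.009 = 0.000081/24.009 = 0.0000
Sum = 2.134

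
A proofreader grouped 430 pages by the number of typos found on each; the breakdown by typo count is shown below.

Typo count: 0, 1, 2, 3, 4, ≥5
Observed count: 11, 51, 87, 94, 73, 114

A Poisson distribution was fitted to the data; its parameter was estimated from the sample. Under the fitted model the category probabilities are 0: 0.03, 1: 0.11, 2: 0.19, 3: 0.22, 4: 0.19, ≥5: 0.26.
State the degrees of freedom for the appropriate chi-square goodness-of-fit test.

There are k = 6 categories and 1 parameter estimated from the data, so df = 6 − 1 − 1 = 4.

4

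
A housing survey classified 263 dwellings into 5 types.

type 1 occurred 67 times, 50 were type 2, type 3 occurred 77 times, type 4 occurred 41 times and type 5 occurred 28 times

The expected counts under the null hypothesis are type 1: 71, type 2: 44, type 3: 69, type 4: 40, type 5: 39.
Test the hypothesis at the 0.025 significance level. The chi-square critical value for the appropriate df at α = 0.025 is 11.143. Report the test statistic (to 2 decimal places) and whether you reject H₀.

5.10; do not reject

cat         O        E   (O−E)²/E
type 1     67       71      0.225
type 2     50       44      0.818
type 3     77       69      0.928
type 4     41       40      0.025
type 5     28       39      3.103
Sum = 5.10
df = 4. Since 5.10 < 11.143, we do not reject H₀.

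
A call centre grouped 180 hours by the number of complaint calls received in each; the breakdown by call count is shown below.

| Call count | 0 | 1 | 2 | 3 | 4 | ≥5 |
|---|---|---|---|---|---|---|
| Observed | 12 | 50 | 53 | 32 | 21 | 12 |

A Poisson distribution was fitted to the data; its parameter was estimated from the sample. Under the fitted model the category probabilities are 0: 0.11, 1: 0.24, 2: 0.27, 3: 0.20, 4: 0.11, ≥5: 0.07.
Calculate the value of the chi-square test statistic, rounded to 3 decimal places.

5.087

Expected counts E_i = n·p_i: 180×0.11 = 19.8, 180×0.24 = 43.2, 180×0.27 = 48.6, 180×0.20 = 36, 180×0.11 = 19.8, 180×0.07 = 12.6.
0: (12 − 19.8)²/19.8 = 60.84/19.8 = 3.0727
1: (50 − 43.2)²/43.2 = 46.24/43.2 = 1.0704
2: (53 − 48.6)²/48.6 = 19.36/48.6 = 0.3984
3: (32 − 36)²/36 = 16/36 = 0.4444
4: (21 − 19.8)²/19.8 = 1.44/19.8 = 0.0727
≥5: (12 − 12.6)²/12.6 = 0.36/12.6 = 0.0286
Sum = 5.087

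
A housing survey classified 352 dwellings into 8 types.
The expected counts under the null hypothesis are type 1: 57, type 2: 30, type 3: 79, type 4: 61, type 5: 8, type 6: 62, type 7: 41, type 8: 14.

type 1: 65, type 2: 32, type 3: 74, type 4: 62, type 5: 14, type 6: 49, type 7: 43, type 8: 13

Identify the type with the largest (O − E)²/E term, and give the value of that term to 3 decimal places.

type 5, 4.500

type 1: (65 − 57)²/57 = 64/57 = 1.1228
type 2: (32 − 30)²/30 = 4/30 = 0.1333
type 3: (74 − 79)²/79 = 25/79 = 0.3165
type 4: (62 − 61)²/61 = 1/61 = 0.0164
type 5: (14 − 8)²/8 = 36/8 = 4.5000
type 6: (49 − 62)²/62 = 169/62 = 2.7258
type 7: (43 − 41)²/41 = 4/41 = 0.0976
type 8: (13 − 14)²/14 = 1/14 = 0.0714
The largest term is for type 5: 4.500.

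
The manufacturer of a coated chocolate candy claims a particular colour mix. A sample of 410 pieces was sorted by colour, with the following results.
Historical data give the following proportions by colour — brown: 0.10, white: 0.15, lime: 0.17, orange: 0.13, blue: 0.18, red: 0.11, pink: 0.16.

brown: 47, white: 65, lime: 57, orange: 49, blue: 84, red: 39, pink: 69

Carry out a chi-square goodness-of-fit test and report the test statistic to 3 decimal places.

Expected counts E_i = n·p_i: 410×0.10 = 41, 410×0.15 = 61.5, 410×0.17 = 69.7, 410×0.13 = 53.3, 410×0.18 = 73.8, 410×0.11 = 45.1, 410×0.16 = 65.6.
χ² = (47−41)²/41 + (65−61.5)²/61.5 + (57−69.7)²/69.7 + (49−53.3)²/53.3 + (84−73.8)²/73.8 + (39−45.1)²/45.1 + (69−65.6)²/65.6
   = 0.8780 + 0.1992 + 2.3141 + 0.3469 + 1.4098 + 0.8251 + 0.1762
Sum = 6.149

6.149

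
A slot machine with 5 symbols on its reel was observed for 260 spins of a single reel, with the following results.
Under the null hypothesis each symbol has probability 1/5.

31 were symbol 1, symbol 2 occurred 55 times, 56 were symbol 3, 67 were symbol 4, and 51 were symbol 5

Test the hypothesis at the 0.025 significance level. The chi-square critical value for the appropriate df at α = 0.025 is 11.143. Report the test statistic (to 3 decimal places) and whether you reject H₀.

Under H₀ each category has probability 1/5, so each expected count is 260/5 = 52.
cat           O        E   (O−E)²/E
symbol 1     31       52     8.4808
symbol 2     55       52     0.1731
symbol 3     56       52     0.3077
symbol 4     67       52     4.3269
symbol 5     51       52     0.0192
Sum = 13.308
df = 4. Since 13.308 > 11.143, we reject H₀.

13.308; reject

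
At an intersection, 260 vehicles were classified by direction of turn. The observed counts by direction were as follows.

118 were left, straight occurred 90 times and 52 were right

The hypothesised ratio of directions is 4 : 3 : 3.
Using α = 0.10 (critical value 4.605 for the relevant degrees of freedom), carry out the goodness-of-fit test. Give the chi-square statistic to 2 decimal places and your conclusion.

Ratio total = 10. Expected counts: 260×4/10 = 104, 260×3/10 = 78, 260×3/10 = 78.
χ² = (118−104)²/104 + (90−78)²/78 + (52−78)²/78
   = 1.885 + 1.846 + 8.667
Sum = 12.40
df = 2. Since 12.40 > 4.605, we reject H₀.

12.40; reject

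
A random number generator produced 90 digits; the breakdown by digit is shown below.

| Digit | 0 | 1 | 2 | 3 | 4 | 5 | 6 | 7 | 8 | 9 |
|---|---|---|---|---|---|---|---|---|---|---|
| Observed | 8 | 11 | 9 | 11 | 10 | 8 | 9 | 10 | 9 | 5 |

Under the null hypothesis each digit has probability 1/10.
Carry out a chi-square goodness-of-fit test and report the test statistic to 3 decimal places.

Under H₀ each category has probability 1/10, so each expected count is 90/10 = 9.
cat         O        E   (O−E)²/E
0           8        9     0.1111
1          11        9     0.4444
2           9        9     0.0000
3          11        9     0.4444
4          10        9     0.1111
5           8        9     0.1111
6           9        9     0.0000
7          10        9     0.1111
8           9        9     0.0000
9           5        9     1.7778
Sum = 3.111

3.111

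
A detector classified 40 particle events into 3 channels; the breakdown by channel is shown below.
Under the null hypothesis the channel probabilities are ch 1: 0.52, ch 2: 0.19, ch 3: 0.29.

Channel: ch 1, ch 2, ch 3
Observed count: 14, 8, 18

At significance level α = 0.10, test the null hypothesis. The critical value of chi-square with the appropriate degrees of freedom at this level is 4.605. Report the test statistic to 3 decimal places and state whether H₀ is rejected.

5.775; reject

Expected counts E_i = n·p_i: 40×0.52 = 20.8, 40×0.19 = 7.6, 40×0.29 = 11.6.
cat         O        E   (O−E)²/E
ch 1       14     20.8     2.2231
ch 2        8      7.6     0.0211
ch 3       18     11.6     3.5310
Sum = 5.775
df = 2. Since 5.775 > 4.605, we reject H₀.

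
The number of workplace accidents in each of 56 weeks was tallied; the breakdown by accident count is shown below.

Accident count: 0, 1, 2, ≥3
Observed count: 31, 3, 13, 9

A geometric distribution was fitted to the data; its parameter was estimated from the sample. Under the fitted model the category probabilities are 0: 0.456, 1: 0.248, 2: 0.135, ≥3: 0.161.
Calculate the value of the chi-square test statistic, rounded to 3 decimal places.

13.620

Expected counts E_i = n·p_i: 56×0.456 = 25.536, 56×0.248 = 13.888, 56×0.135 = 7.56, 56×0.161 = 9.016.
χ² = (31−25.536)²/25.536 + (3−13.888)²/13.888 + (13−7.56)²/7.56 + (9−9.016)²/9.016
   = 1.1691 + 8.5360 + 3.9145 + 0.0000
Sum = 13.620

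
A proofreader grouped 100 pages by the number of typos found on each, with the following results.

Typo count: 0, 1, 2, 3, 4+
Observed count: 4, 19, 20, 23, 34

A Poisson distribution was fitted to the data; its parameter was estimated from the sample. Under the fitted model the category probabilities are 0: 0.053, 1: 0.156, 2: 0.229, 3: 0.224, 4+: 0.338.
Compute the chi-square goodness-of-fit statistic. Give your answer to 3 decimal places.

1.444

Expected counts E_i = n·p_i: 100×0.053 = 5.3, 100×0.156 = 15.6, 100×0.229 = 22.9, 100×0.224 = 22.4, 100×0.338 = 33.8.
cat         O        E   (O−E)²/E
0           4      5.3     0.3189
1          19     15.6     0.7410
2          20     22.9     0.3672
3          23     22.4     0.0161
4+         34     33.8     0.0012
Sum = 1.444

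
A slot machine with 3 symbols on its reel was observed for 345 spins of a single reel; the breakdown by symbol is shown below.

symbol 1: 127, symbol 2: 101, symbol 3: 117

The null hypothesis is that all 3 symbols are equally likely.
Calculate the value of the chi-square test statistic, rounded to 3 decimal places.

2.991

Expected count for each of the 3 categories: 345/3 = 115.
cat           O        E   (O−E)²/E
symbol 1    127      115     1.2522
symbol 2    101      115     1.7043
symbol 3    117      115     0.0348
Sum = 2.991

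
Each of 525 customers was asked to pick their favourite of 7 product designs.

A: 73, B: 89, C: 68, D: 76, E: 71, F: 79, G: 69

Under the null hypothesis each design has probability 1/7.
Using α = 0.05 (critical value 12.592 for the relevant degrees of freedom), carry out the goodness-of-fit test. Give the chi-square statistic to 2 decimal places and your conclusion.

4.24; do not reject

Under H₀ each category has probability 1/7, so each expected count is 525/7 = 75.
cat         O        E   (O−E)²/E
A          73       75      0.053
B          89       75      2.613
C          68       75      0.653
D          76       75      0.013
E          71       75      0.213
F          79       75      0.213
G          69       75      0.480
Sum = 4.24
df = 6. Since 4.24 < 12.592, we do not reject H₀.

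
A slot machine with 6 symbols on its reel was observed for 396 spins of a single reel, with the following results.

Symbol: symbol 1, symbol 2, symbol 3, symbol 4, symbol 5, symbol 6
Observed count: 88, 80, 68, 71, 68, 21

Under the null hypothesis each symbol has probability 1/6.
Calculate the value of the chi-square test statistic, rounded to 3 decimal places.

Expected count for each of the 6 categories: 396/6 = 66.
cat           O        E   (O−E)²/E
symbol 1     88       66     7.3333
symbol 2     80       66     2.9697
symbol 3     68       66     0.0606
symbol 4     71       66     0.3788
symbol 5     68       66     0.0606
symbol 6     21       66    30.6818
Sum = 41.485

41.485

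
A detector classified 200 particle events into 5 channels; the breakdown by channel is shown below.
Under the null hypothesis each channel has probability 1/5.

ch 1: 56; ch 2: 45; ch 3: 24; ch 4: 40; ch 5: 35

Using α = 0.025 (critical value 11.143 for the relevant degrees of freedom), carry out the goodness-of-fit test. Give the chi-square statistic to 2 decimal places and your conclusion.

14.05; reject

Expected count for each of the 5 categories: 200/5 = 40.
χ² = (56−40)²/40 + (45−40)²/40 + (24−40)²/40 + (40−40)²/40 + (35−40)²/40
   = 6.400 + 0.625 + 6.400 + 0.000 + 0.625
Sum = 14.05
df = 4. Since 14.05 > 11.143, we reject H₀.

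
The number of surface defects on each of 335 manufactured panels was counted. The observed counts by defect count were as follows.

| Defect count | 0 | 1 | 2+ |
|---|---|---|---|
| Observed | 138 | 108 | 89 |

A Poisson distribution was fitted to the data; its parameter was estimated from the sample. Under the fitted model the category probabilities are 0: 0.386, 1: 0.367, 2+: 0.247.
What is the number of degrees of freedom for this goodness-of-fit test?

There are k = 3 categories and 1 parameter estimated from the data, so df = 3 − 1 − 1 = 1.

1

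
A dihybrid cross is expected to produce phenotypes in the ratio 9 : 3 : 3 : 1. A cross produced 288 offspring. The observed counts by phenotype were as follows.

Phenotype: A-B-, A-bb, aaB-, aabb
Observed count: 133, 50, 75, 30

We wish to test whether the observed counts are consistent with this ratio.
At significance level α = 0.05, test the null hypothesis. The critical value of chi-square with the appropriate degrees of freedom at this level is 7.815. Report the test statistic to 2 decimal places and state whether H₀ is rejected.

Ratio total = 16. Expected counts: 288×9/16 = 162, 288×3/16 = 54, 288×3/16 = 54, 288×1/16 = 18.
cat         O        E   (O−E)²/E
A-B-      133      162      5.191
A-bb       50       54      0.296
aaB-       75       54      8.167
aabb       30       18      8.000
Sum = 21.65
df = 3. Since 21.65 > 7.815, we reject H₀.

21.65; reject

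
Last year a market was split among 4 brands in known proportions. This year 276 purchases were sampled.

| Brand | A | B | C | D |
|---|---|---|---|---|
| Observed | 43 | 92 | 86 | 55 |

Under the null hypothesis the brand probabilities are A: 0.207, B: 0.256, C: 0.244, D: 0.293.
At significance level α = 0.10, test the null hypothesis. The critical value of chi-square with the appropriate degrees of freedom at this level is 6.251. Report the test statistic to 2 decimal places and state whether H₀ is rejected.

23.39; reject

Expected counts E_i = n·p_i: 276×0.207 = 57.132, 276×0.256 = 70.656, 276×0.244 = 67.344, 276×0.293 = 80.868.
cat         O        E   (O−E)²/E
A          43   57.132      3.496
B          92   70.656      6.448
C          86   67.344      5.168
D          55   80.868      8.275
Sum = 23.39
df = 3. Since 23.39 > 6.251, we reject H₀.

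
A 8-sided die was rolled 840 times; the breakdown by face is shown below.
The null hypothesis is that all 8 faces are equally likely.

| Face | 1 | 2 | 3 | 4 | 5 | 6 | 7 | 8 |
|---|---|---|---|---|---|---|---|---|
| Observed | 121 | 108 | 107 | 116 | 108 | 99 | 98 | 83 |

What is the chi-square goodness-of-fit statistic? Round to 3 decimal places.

9.219

Expected count for each of the 8 categories: 840/8 = 105.
cat         O        E   (O−E)²/E
1         121      105     2.4381
2         108      105     0.0857
3         107      105     0.0381
4         116      105     1.1524
5         108      105     0.0857
6          99      105     0.3429
7          98      105     0.4667
8          83      105     4.6095
Sum = 9.219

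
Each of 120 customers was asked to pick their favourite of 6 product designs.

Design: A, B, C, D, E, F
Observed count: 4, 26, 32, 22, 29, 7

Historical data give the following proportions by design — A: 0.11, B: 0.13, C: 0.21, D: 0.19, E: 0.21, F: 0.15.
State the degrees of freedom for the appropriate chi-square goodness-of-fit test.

5

There are k = 6 categories and no parameters were estimated from the data, so df = 6 − 1 = 5.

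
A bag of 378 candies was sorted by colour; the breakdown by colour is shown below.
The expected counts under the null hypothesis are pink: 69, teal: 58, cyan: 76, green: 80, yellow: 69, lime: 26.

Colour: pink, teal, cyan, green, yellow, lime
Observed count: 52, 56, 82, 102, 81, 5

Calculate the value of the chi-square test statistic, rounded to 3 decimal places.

29.830

pink: (52 − 69)²/69 = 289/69 = 4.1884
teal: (56 − 58)²/58 = 4/58 = 0.0690
cyan: (82 − 76)²/76 = 36/76 = 0.4737
green: (102 − 80)²/80 = 484/80 = 6.0500
yellow: (81 − 69)²/69 = 144/69 = 2.0870
lime: (5 − 26)²/26 = 441/26 = 16.9615
Sum = 29.830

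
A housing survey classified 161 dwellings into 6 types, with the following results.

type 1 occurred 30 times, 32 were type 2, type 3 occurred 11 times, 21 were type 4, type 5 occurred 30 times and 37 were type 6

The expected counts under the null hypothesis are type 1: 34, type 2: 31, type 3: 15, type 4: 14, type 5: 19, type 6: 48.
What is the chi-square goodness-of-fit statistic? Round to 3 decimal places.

cat         O        E   (O−E)²/E
type 1     30       34     0.4706
type 2     32       31     0.0323
type 3     11       15     1.0667
type 4     21       14     3.5000
type 5     30       19     6.3684
type 6     37       48     2.5208
Sum = 13.959

13.959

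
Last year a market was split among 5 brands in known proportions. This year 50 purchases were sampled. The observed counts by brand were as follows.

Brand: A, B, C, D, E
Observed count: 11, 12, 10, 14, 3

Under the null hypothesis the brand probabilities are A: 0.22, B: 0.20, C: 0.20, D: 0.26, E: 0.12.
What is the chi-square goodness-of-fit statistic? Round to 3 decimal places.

Expected counts E_i = n·p_i: 50×0.22 = 11, 50×0.20 = 10, 50×0.20 = 10, 50×0.26 = 13, 50×0.12 = 6.
χ² = (11−11)²/11 + (12−10)²/10 + (10−10)²/10 + (14−13)²/13 + (3−6)²/6
   = 0.0000 + 0.4000 + 0.0000 + 0.0769 + 1.5000
Sum = 1.977

1.977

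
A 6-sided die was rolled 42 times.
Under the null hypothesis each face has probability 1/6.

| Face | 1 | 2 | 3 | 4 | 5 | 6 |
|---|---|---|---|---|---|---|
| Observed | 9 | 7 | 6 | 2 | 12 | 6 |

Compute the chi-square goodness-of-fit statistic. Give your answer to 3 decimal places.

8.000

Expected count for each of the 6 categories: 42/6 = 7.
χ² = (9−7)²/7 + (7−7)²/7 + (6−7)²/7 + (2−7)²/7 + (12−7)²/7 + (6−7)²/7
   = 0.5714 + 0.0000 + 0.1429 + 3.5714 + 3.5714 + 0.1429
Sum = 8.000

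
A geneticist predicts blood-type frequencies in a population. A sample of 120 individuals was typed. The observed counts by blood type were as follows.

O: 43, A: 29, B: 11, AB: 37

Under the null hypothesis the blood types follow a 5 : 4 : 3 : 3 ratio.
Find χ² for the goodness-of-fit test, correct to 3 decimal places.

Ratio total = 15. Expected counts: 120×5/15 = 40, 120×4/15 = 32, 120×3/15 = 24, 120×3/15 = 24.
cat         O        E   (O−E)²/E
O          43       40     0.2250
A          29       32     0.2813
B          11       24     7.0417
AB         37       24     7.0417
Sum = 14.590

14.590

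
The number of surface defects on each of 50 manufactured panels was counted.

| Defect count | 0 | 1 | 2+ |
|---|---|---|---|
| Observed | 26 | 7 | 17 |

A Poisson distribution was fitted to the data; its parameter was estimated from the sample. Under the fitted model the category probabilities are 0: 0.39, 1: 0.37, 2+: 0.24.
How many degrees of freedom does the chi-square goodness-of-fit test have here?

There are k = 3 categories and 1 parameter estimated from the data, so df = 3 − 1 − 1 = 1.

1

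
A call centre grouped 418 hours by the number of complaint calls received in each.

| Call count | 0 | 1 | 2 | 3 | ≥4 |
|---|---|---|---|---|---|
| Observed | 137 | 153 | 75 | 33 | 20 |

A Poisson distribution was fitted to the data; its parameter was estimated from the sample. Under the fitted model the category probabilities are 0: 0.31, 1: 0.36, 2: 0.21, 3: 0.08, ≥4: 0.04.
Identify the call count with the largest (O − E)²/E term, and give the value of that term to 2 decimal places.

Expected counts E_i = n·p_i: 418×0.31 = 129.58, 418×0.36 = 150.48, 418×0.21 = 87.78, 418×0.08 = 33.44, 418×0.04 = 16.72.
χ² = (137−129.58)²/129.58 + (153−150.48)²/150.48 + (75−87.78)²/87.78 + (33−33.44)²/33.44 + (20−16.72)²/16.72
   = 0.425 + 0.042 + 1.861 + 0.006 + 0.643
The largest term is for 2: 1.86.

2, 1.86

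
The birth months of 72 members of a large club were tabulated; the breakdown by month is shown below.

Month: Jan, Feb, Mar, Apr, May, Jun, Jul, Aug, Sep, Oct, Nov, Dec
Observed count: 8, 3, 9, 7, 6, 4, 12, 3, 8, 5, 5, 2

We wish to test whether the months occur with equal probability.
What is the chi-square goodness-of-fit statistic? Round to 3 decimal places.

Under H₀ each category has probability 1/12, so each expected count is 72/12 = 6.
χ² = (8−6)²/6 + (3−6)²/6 + (9−6)²/6 + (7−6)²/6 + (6−6)²/6 + (4−6)²/6 + (12−6)²/6 + (3−6)²/6 + (8−6)²/6 + (5−6)²/6 + (5−6)²/6 + (2−6)²/6
   = 0.6667 + 1.5000 + 1.5000 + 0.1667 + 0.0000 + 0.6667 + 6.0000 + 1.5000 + 0.6667 + 0.1667 + 0.1667 + 2.6667
Sum = 15.667

15.667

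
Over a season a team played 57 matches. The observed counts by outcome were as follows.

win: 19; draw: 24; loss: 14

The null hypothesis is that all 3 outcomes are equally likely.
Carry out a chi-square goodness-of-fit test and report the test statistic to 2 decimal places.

Under H₀ each category has probability 1/3, so each expected count is 57/3 = 19.
win: (19 − 19)²/19 = 0/19 = 0.000
draw: (24 − 19)²/19 = 25/19 = 1.316
loss: (14 − 19)²/19 = 25/19 = 1.316
Sum = 2.63

2.63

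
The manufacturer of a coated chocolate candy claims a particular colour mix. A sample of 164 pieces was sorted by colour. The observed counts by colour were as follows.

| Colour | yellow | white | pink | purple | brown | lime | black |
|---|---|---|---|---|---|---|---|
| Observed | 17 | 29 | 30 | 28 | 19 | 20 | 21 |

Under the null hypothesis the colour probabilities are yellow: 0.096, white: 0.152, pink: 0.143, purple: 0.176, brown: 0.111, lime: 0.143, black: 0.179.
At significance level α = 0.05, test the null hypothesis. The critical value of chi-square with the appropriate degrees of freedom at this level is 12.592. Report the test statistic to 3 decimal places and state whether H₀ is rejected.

Expected counts E_i = n·p_i: 164×0.096 = 15.744, 164×0.152 = 24.928, 164×0.143 = 23.452, 164×0.176 = 28.864, 164×0.111 = 18.204, 164×0.143 = 23.452, 164×0.179 = 29.356.
χ² = (17−15.744)²/15.744 + (29−24.928)²/24.928 + (30−23.452)²/23.452 + (28−28.864)²/28.864 + (19−18.204)²/18.204 + (20−23.452)²/23.452 + (21−29.356)²/29.356
   = 0.1002 + 0.6652 + 1.8283 + 0.0259 + 0.0348 + 0.5081 + 2.3785
Sum = 5.541
df = 6. Since 5.541 < 12.592, we do not reject H₀.

5.541; do not reject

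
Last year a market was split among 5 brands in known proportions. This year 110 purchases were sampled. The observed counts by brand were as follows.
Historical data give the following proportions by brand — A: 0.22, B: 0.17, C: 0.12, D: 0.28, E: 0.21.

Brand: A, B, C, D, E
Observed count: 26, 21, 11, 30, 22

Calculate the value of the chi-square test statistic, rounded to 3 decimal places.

0.857

Expected counts E_i = n·p_i: 110×0.22 = 24.2, 110×0.17 = 18.7, 110×0.12 = 13.2, 110×0.28 = 30.8, 110×0.21 = 23.1.
χ² = (26−24.2)²/24.2 + (21−18.7)²/18.7 + (11−13.2)²/13.2 + (30−30.8)²/30.8 + (22−23.1)²/23.1
   = 0.1339 + 0.2829 + 0.3667 + 0.0208 + 0.0524
Sum = 0.857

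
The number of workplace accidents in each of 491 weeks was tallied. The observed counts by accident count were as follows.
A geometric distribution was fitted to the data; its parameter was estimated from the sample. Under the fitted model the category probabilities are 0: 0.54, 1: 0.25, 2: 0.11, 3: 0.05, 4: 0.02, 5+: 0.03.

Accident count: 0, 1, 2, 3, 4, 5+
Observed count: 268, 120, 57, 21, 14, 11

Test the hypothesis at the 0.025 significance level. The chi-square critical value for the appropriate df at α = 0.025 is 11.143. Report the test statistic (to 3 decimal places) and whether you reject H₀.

Expected counts E_i = n·p_i: 491×0.54 = 265.14, 491×0.25 = 122.75, 491×0.11 = 54.01, 491×0.05 = 24.55, 491×0.02 = 9.82, 491×0.03 = 14.73.
χ² = (268−265.14)²/265.14 + (120−122.75)²/122.75 + (57−54.01)²/54.01 + (21−24.55)²/24.55 + (14−9.82)²/9.82 + (11−14.73)²/14.73
   = 0.0309 + 0.0616 + 0.1655 + 0.5133 + 1.7793 + 0.9445
Sum = 3.495
df = 4. Since 3.495 < 11.143, we do not reject H₀.

3.495; do not reject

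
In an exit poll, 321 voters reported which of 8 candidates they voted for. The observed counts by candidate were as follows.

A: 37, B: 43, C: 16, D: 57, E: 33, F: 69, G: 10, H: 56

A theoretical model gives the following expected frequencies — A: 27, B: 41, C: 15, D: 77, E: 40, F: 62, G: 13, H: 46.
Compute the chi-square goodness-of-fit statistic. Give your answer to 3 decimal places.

cat         O        E   (O−E)²/E
A          37       27     3.7037
B          43       41     0.0976
C          16       15     0.0667
D          57       77     5.1948
E          33       40     1.2250
F          69       62     0.7903
G          10       13     0.6923
H          56       46     2.1739
Sum = 13.944

13.944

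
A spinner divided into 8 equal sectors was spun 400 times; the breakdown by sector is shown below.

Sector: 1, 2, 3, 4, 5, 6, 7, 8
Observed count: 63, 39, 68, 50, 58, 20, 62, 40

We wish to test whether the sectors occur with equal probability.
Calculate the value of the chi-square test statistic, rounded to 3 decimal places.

36.440

Expected count for each of the 8 categories: 400/8 = 50.
χ² = (63−50)²/50 + (39−50)²/50 + (68−50)²/50 + (50−50)²/50 + (58−50)²/50 + (20−50)²/50 + (62−50)²/50 + (40−50)²/50
   = 3.3800 + 2.4200 + 6.4800 + 0.0000 + 1.2800 + 18.0000 + 2.8800 + 2.0000
Sum = 36.440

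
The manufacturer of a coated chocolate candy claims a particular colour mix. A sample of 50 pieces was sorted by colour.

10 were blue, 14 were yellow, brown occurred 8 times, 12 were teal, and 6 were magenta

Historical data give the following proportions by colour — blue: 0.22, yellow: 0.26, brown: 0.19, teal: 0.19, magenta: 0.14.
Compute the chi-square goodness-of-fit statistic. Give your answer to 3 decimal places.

1.205

Expected counts E_i = n·p_i: 50×0.22 = 11, 50×0.26 = 13, 50×0.19 = 9.5, 50×0.19 = 9.5, 50×0.14 = 7.
blue: (10 − 11)²/11 = 1/11 = 0.0909
yellow: (14 − 13)²/13 = 1/13 = 0.0769
brown: (8 − 9.5)²/9.5 = 2.25/9.5 = 0.2368
teal: (12 − 9.5)²/9.5 = 6.25/9.5 = 0.6579
magenta: (6 − 7)²/7 = 1/7 = 0.1429
Sum = 1.205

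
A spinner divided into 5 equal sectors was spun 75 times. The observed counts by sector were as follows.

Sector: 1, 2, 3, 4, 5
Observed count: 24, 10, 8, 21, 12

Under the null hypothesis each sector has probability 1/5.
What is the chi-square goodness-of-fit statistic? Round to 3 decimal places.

Expected count for each of the 5 categories: 75/5 = 15.
cat         O        E   (O−E)²/E
1          24       15     5.4000
2          10       15     1.6667
3           8       15     3.2667
4          21       15     2.4000
5          12       15     0.6000
Sum = 13.333

13.333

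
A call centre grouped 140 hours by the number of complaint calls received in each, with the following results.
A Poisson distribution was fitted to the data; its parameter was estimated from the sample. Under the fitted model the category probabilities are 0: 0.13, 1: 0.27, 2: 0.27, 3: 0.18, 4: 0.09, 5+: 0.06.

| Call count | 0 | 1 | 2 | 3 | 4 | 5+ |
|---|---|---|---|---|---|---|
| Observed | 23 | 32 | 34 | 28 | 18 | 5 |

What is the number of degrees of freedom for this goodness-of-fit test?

There are k = 6 categories and 1 parameter estimated from the data, so df = 6 − 1 − 1 = 4.

4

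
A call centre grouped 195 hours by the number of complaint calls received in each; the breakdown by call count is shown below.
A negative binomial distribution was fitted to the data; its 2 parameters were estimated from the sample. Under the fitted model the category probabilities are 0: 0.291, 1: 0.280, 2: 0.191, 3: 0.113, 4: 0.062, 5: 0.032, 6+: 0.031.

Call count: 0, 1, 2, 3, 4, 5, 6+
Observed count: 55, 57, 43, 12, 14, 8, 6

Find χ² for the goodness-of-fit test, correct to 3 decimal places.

6.417

Expected counts E_i = n·p_i: 195×0.291 = 56.745, 195×0.280 = 54.6, 195×0.191 = 37.245, 195×0.113 = 22.035, 195×0.062 = 12.09, 195×0.032 = 6.24, 195×0.031 = 6.045.
0: (55 − 56.745)²/56.745 = 3.045025/56.745 = 0.0537
1: (57 − 54.6)²/54.6 = 5.76/54.6 = 0.1055
2: (43 − 37.245)²/37.245 = 33.120025/37.245 = 0.8892
3: (12 − 22.035)²/22.035 = 100.701225/22.035 = 4.5701
4: (14 − 12.09)²/12.09 = 3.6481/12.09 = 0.3017
5: (8 − 6.24)²/6.24 = 3.0976/6.24 = 0.4964
6+: (6 − 6.045)²/6.045 = 0.002025/6.045 = 0.0003
Sum = 6.417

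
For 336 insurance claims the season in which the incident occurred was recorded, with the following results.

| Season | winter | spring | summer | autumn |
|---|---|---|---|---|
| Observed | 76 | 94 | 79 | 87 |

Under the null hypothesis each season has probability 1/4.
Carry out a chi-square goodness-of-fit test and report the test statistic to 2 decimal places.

2.36

Under H₀ each category has probability 1/4, so each expected count is 336/4 = 84.
winter: (76 − 84)²/84 = 64/84 = 0.762
spring: (94 − 84)²/84 = 100/84 = 1.190
summer: (79 − 84)²/84 = 25/84 = 0.298
autumn: (87 − 84)²/84 = 9/84 = 0.107
Sum = 2.36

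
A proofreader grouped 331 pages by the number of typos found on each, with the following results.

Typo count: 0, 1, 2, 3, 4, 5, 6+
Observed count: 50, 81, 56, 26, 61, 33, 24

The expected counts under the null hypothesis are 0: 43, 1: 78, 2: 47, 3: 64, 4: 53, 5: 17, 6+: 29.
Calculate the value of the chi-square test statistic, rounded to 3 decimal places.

0: (50 − 43)²/43 = 49/43 = 1.1395
1: (81 − 78)²/78 = 9/78 = 0.1154
2: (56 − 47)²/47 = 81/47 = 1.7234
3: (26 − 64)²/64 = 1444/64 = 22.5625
4: (61 − 53)²/53 = 64/53 = 1.2075
5: (33 − 17)²/17 = 256/17 = 15.0588
6+: (24 − 29)²/29 = 25/29 = 0.8621
Sum = 42.669

42.669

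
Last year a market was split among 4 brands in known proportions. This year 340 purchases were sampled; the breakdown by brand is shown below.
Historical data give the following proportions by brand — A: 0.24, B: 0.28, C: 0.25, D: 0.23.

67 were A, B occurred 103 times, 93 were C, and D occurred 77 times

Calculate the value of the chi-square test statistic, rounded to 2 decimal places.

4.02

Expected counts E_i = n·p_i: 340×0.24 = 81.6, 340×0.28 = 95.2, 340×0.25 = 85, 340×0.23 = 78.2.
cat         O        E   (O−E)²/E
A          67     81.6      2.612
B         103     95.2      0.639
C          93       85      0.753
D          77     78.2      0.018
Sum = 4.02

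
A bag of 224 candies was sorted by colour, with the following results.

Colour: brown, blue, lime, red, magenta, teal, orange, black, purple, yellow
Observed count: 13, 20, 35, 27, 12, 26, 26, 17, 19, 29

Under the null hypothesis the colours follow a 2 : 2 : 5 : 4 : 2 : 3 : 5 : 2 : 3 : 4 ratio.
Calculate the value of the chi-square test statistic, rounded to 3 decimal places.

Ratio total = 32. Expected counts: 224×2/32 = 14, 224×2/32 = 14, 224×5/32 = 35, 224×4/32 = 28, 224×2/32 = 14, 224×3/32 = 21, 224×5/32 = 35, 224×2/32 = 14, 224×3/32 = 21, 224×4/32 = 28.
brown: (13 − 14)²/14 = 1/14 = 0.0714
blue: (20 − 14)²/14 = 36/14 = 2.5714
lime: (35 − 35)²/35 = 0/35 = 0.0000
red: (27 − 28)²/28 = 1/28 = 0.0357
magenta: (12 − 14)²/14 = 4/14 = 0.2857
teal: (26 − 21)²/21 = 25/21 = 1.1905
orange: (26 − 35)²/35 = 81/35 = 2.3143
black: (17 − 14)²/14 = 9/14 = 0.6429
purple: (19 − 21)²/21 = 4/21 = 0.1905
yellow: (29 − 28)²/28 = 1/28 = 0.0357
Sum = 7.338

7.338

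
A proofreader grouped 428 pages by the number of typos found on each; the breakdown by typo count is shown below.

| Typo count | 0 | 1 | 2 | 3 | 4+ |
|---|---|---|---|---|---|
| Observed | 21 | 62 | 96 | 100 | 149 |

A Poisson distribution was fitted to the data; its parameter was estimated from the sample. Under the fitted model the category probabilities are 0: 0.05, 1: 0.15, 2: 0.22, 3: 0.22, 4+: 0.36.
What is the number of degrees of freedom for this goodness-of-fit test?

There are k = 5 categories and 1 parameter estimated from the data, so df = 5 − 1 − 1 = 3.

3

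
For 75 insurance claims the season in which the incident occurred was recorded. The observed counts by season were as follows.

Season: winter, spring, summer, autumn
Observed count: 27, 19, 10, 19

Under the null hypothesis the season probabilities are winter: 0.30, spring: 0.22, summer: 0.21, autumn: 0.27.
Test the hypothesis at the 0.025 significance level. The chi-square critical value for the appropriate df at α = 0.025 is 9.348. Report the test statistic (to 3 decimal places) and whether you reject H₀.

3.455; do not reject

Expected counts E_i = n·p_i: 75×0.30 = 22.5, 75×0.22 = 16.5, 75×0.21 = 15.75, 75×0.27 = 20.25.
winter: (27 − 22.5)²/22.5 = 20.25/22.5 = 0.9000
spring: (19 − 16.5)²/16.5 = 6.25/16.5 = 0.3788
summer: (10 − 15.75)²/15.75 = 33.0625/15.75 = 2.0992
autumn: (19 − 20.25)²/20.25 = 1.5625/20.25 = 0.0772
Sum = 3.455
df = 3. Since 3.455 < 9.348, we do not reject H₀.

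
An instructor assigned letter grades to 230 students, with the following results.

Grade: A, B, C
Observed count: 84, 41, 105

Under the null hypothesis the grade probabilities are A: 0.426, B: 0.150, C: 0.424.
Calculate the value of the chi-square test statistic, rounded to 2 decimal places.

3.79

Expected counts E_i = n·p_i: 230×0.426 = 97.98, 230×0.150 = 34.5, 230×0.424 = 97.52.
A: (84 − 97.98)²/97.98 = 195.4404/97.98 = 1.995
B: (41 − 34.5)²/34.5 = 42.25/34.5 = 1.225
C: (105 − 97.52)²/97.52 = 55.9504/97.52 = 0.574
Sum = 3.79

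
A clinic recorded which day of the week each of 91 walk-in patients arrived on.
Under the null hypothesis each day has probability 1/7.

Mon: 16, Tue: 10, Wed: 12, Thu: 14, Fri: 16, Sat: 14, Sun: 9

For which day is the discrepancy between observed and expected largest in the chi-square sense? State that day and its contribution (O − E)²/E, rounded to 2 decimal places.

Sun, 1.23

Under H₀ each category has probability 1/7, so each expected count is 91/7 = 13.
χ² = (16−13)²/13 + (10−13)²/13 + (12−13)²/13 + (14−13)²/13 + (16−13)²/13 + (14−13)²/13 + (9−13)²/13
   = 0.692 + 0.692 + 0.077 + 0.077 + 0.692 + 0.077 + 1.231
The largest term is for Sun: 1.23.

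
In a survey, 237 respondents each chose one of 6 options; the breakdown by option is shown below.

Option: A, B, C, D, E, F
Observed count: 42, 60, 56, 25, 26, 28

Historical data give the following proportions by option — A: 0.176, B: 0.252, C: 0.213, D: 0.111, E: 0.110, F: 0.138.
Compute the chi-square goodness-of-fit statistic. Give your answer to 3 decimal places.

1.349

Expected counts E_i = n·p_i: 237×0.176 = 41.712, 237×0.252 = 59.724, 237×0.213 = 50.481, 237×0.111 = 26.307, 237×0.110 = 26.07, 237×0.138 = 32.706.
χ² = (42−41.712)²/41.712 + (60−59.724)²/59.724 + (56−50.481)²/50.481 + (25−26.307)²/26.307 + (26−26.07)²/26.07 + (28−32.706)²/32.706
   = 0.0020 + 0.0013 + 0.6034 + 0.0649 + 0.0002 + 0.6771
Sum = 1.349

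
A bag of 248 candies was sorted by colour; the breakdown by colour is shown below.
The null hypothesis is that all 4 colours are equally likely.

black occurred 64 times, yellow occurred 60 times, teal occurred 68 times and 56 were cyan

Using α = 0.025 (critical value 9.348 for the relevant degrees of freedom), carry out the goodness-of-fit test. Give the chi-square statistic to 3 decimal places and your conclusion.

1.290; do not reject

Expected count for each of the 4 categories: 248/4 = 62.
black: (64 − 62)²/62 = 4/62 = 0.0645
yellow: (60 − 62)²/62 = 4/62 = 0.0645
teal: (68 − 62)²/62 = 36/62 = 0.5806
cyan: (56 − 62)²/62 = 36/62 = 0.5806
Sum = 1.290
df = 3. Since 1.290 < 9.348, we do not reject H₀.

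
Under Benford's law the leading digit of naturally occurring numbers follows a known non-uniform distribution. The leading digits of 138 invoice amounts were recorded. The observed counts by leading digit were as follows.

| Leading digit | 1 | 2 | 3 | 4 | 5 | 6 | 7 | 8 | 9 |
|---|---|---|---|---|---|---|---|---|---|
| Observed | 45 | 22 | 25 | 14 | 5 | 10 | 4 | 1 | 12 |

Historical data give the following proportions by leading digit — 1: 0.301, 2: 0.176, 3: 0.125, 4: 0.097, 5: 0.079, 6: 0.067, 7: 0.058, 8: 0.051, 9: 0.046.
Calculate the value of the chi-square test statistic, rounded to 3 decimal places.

Expected counts E_i = n·p_i: 138×0.301 = 41.538, 138×0.176 = 24.288, 138×0.125 = 17.25, 138×0.097 = 13.386, 138×0.079 = 10.902, 138×0.067 = 9.246, 138×0.058 = 8.004, 138×0.051 = 7.038, 138×0.046 = 6.348.
χ² = (45−41.538)²/41.538 + (22−24.288)²/24.288 + (25−17.25)²/17.25 + (14−13.386)²/13.386 + (5−10.902)²/10.902 + (10−9.246)²/9.246 + (4−8.004)²/8.004 + (1−7.038)²/7.038 + (12−6.348)²/6.348
   = 0.2885 + 0.2155 + 3.4819 + 0.0282 + 3.1952 + 0.0615 + 2.0030 + 5.1801 + 5.0323
Sum = 19.486

19.486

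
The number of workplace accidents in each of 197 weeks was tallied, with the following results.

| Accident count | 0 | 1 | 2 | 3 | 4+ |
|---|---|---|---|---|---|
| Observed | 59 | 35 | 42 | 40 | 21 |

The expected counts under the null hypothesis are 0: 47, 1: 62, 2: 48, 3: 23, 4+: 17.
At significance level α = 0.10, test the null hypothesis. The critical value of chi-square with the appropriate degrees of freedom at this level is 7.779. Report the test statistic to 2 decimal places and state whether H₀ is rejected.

0: (59 − 47)²/47 = 144/47 = 3.064
1: (35 − 62)²/62 = 729/62 = 11.758
2: (42 − 48)²/48 = 36/48 = 0.750
3: (40 − 23)²/23 = 289/23 = 12.565
4+: (21 − 17)²/17 = 16/17 = 0.941
Sum = 29.08
df = 4. Since 29.08 > 7.779, we reject H₀.

29.08; reject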